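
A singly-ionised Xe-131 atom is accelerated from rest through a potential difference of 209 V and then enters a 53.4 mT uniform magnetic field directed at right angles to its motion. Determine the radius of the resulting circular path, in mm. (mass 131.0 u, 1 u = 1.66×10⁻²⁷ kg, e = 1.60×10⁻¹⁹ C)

The kinetic energy gained is K = qV = (1×1.60×10^-19)(209) = 3.34×10^-17 J.
v = √(2K/m) = 1.75×10^4 m/s.
r = mv/(qB) = (2.17×10^-25)(1.75×10^4) / [(1×1.60×10^-19)(0.0534)] = 0.446 m.

r ≈ 446 mm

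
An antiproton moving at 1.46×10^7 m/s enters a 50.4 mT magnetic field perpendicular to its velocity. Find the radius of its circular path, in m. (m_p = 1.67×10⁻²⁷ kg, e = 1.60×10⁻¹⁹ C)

r ≈ 3.02 m

The magnetic force provides the centripetal force: qvB = mv²/r, so r = mv/(qB).
r = (1.67×10^-27 kg)(1.46×10^7 m/s) / [(1×1.60×10^-19 C)(0.0504 T)] = 3.02 m.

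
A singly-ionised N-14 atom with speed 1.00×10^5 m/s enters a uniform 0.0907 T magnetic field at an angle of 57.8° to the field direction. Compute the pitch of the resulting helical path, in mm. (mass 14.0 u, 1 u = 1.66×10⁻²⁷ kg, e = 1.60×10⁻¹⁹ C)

pitch ≈ 536 mm

The velocity component along B is v∥ = v cos57.8° = 5.33×10^4 m/s.
The cyclotron period T = 2πm/(qB) = 1.01×10^-5 s is set by m, q, B alone.
Pitch = v∥·T = (5.33×10^4)(1.01×10^-5) = 0.536 m.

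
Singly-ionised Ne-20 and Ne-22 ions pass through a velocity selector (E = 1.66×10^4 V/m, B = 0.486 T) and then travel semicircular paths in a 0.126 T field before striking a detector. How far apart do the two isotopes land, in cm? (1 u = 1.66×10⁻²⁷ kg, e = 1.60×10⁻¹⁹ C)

Δd ≈ 1.12 cm

Both emerge at v = E/B₁ = 3.42×10^4 m/s.
r = mv/(qB₂), so r₁ = 0.05625 m and r₂ = 0.06187 m, giving Δr = 5.62×10^-3 m.
After a semicircle each ion lands a diameter 2r from the entry slit, so the separation is 2Δr = 0.0112 m.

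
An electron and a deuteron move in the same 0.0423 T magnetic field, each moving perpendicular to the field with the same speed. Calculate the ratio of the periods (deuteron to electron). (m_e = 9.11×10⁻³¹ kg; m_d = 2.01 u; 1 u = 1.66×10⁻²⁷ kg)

ratio ≈ 3660

T = 2πm/(qB) is independent of speed, so T₂/T₁ = (m₂/q₂)/(m₁/q₁).
T_{deuteron}/T_{electron} = (3.34×10^-27/1e) / (9.11×10^-31/1e) = 3660.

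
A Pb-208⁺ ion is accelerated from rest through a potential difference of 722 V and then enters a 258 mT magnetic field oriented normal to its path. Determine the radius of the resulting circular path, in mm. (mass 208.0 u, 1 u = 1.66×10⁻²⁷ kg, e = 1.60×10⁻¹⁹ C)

r ≈ 216 mm

The kinetic energy gained is K = qV = (1×1.60×10^-19)(722) = 1.16×10^-16 J.
v = √(2K/m) = 2.59×10^4 m/s.
r = mv/(qB) = (3.45×10^-25)(2.59×10^4) / [(1×1.60×10^-19)(0.258)] = 0.216 m.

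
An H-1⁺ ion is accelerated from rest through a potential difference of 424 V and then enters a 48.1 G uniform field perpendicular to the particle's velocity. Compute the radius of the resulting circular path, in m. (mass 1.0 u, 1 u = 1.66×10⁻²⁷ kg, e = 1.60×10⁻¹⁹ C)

r ≈ 0.617 m

The kinetic energy gained is K = qV = (1×1.60×10^-19)(424) = 6.78×10^-17 J.
v = √(2K/m) = 2.86×10^5 m/s.
r = mv/(qB) = (1.66×10^-27)(2.86×10^5) / [(1×1.60×10^-19)(4.81×10^-3)] = 0.617 m.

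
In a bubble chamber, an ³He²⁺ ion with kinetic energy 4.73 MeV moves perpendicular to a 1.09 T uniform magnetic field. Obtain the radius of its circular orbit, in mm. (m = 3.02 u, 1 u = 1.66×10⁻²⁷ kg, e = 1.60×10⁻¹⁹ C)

Convert the energy: K = 4.73 MeV = 7.57×10^-13 J.
v = √(2K/m) = √(2·7.57×10^-13/5.01×10^-27) = 1.74×10^7 m/s.
r = mv/(qB) = (5.01×10^-27)(1.74×10^7) / [(2×1.60×10^-19)(1.09)] = 0.250 m.

r ≈ 250 mm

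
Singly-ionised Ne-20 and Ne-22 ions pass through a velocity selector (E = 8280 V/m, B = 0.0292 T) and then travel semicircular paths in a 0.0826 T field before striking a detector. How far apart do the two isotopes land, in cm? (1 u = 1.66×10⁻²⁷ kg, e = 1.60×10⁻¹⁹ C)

Both emerge at v = E/B₁ = 2.84×10^5 m/s.
r = mv/(qB₂), so r₁ = 0.7123 m and r₂ = 0.7836 m, giving Δr = 0.0712 m.
After a semicircle each ion lands a diameter 2r from the entry slit, so the separation is 2Δr = 0.142 m.

Δd ≈ 14.2 cm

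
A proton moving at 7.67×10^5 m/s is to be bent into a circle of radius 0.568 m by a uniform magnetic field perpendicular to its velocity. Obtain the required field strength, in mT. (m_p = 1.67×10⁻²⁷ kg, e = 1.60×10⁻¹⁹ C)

B ≈ 14.1 mT

qvB = mv²/r gives B = mv/(qr).
B = (1.67×10^-27)(7.67×10^5) / [(1×1.60×10^-19)(0.568)] = 0.0141 T.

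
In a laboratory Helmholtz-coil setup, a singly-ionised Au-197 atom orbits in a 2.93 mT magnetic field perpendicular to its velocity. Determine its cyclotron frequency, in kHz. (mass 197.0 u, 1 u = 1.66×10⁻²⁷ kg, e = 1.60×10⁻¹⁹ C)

f = qB/(2πm) = (1×1.60×10^-19)(2.93×10^-3) / [2π(3.27×10^-25)] = 228 Hz.

f ≈ 0.228 kHz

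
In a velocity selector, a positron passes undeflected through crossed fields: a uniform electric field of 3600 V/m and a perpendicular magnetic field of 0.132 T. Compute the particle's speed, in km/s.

v ≈ 27.3 km/s

For zero net force, qE = qvB, so v = E/B.
v = (3600) / (0.132) = 2.73×10^4 m/s.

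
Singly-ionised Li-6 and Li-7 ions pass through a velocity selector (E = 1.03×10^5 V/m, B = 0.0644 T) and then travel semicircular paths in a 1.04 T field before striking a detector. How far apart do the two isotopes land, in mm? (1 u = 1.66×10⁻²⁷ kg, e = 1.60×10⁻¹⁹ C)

Δd ≈ 31.9 mm

Both emerge at v = E/B₁ = 1.60×10^6 m/s.
r = mv/(qB₂), so r₁ = 0.09573 m and r₂ = 0.1117 m, giving Δr = 0.0160 m.
After a semicircle each ion lands a diameter 2r from the entry slit, so the separation is 2Δr = 0.0319 m.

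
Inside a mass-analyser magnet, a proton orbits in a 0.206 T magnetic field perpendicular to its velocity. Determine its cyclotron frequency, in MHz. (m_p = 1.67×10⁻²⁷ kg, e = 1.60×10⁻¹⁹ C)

f ≈ 3.14 MHz

f = qB/(2πm) = (1×1.60×10^-19)(0.206) / [2π(1.67×10^-27)] = 3.14×10^6 Hz.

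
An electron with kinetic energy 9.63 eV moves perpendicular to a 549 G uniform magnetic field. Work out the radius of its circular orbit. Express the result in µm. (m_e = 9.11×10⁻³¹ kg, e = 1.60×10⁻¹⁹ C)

Convert the energy: K = 9.63 eV = 1.54×10^-18 J.
v = √(2K/m) = √(2·1.54×10^-18/9.11×10^-31) = 1.84×10^6 m/s.
r = mv/(qB) = (9.11×10^-31)(1.84×10^6) / [(1×1.60×10^-19)(0.0549)] = 1.91×10^-4 m.

r ≈ 191 µm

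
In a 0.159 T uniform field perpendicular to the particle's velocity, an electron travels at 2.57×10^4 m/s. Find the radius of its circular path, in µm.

The magnetic force provides the centripetal force: qvB = mv²/r, so r = mv/(qB).
r = (9.11×10^-31 kg)(2.57×10^4 m/s) / [(1×1.60×10^-19 C)(0.159 T)] = 9.20×10^-7 m.

r ≈ 0.920 µm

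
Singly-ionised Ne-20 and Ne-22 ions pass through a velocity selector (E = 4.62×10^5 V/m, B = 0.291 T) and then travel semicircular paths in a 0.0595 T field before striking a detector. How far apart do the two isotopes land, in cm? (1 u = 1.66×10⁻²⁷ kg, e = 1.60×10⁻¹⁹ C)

Both emerge at v = E/B₁ = 1.59×10^6 m/s.
r = mv/(qB₂), so r₁ = 5.537 m and r₂ = 6.090 m, giving Δr = 0.554 m.
After a semicircle each ion lands a diameter 2r from the entry slit, so the separation is 2Δr = 1.11 m.

Δd ≈ 111 cm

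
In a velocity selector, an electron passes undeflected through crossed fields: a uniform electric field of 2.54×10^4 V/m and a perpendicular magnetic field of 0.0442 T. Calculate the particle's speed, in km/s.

v ≈ 575 km/s

For zero net force, qE = qvB, so v = E/B.
v = (2.54×10^4) / (0.0442) = 5.75×10^5 m/s.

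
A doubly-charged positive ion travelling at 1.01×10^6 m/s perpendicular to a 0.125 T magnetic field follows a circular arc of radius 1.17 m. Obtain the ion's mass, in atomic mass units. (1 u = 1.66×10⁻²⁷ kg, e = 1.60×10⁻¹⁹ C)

qvB = mv²/r ⇒ m = qBr/v.
m = (2×1.60×10^-19)(0.125)(1.17) / (1.01×10^6) = 4.63×10^-26 kg = 27.9 u.

m ≈ 27.9 u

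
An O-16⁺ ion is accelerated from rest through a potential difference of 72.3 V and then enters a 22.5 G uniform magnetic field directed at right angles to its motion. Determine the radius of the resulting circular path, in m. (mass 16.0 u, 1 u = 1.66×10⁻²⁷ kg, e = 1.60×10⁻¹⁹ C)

r ≈ 2.18 m

The kinetic energy gained is K = qV = (1×1.60×10^-19)(72.3) = 1.16×10^-17 J.
v = √(2K/m) = 2.95×10^4 m/s.
r = mv/(qB) = (2.66×10^-26)(2.95×10^4) / [(1×1.60×10^-19)(2.25×10^-3)] = 2.18 m.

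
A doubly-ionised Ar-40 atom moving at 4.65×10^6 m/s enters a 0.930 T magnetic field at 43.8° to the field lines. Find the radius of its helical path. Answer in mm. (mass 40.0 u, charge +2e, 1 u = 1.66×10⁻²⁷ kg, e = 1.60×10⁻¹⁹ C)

Only the perpendicular component v⊥ = v sin43.8° = 3.22×10^6 m/s is bent by the field.
r = m v⊥ /(qB) = (6.64×10^-26)(3.22×10^6) / [(2×1.60×10^-19)(0.930)] = 0.718 m.

r ≈ 718 mm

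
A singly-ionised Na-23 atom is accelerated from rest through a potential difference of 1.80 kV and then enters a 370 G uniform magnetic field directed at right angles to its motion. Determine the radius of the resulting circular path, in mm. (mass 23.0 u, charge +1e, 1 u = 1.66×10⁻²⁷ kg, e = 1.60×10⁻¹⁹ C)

r ≈ 792 mm

The kinetic energy gained is K = qV = (1×1.60×10^-19)(1800) = 2.88×10^-16 J.
v = √(2K/m) = 1.23×10^5 m/s.
r = mv/(qB) = (3.82×10^-26)(1.23×10^5) / [(1×1.60×10^-19)(0.0370)] = 0.792 m.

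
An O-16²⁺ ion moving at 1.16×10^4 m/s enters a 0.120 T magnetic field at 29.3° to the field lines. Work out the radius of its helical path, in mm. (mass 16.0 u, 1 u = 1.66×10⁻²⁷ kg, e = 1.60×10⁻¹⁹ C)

r ≈ 3.93 mm

Only the perpendicular component v⊥ = v sin29.3° = 5680 m/s is bent by the field.
r = m v⊥ /(qB) = (2.66×10^-26)(5680) / [(2×1.60×10^-19)(0.120)] = 3.93×10^-3 m.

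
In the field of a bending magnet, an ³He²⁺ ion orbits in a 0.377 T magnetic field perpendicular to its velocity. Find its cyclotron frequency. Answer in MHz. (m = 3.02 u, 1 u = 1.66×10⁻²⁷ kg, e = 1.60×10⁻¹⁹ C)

f = qB/(2πm) = (2×1.60×10^-19)(0.377) / [2π(5.01×10^-27)] = 3.83×10^6 Hz.

f ≈ 3.83 MHz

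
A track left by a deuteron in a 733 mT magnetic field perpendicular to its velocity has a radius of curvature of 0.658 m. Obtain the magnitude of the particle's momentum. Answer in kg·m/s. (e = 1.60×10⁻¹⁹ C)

Since qvB = mv²/r, the momentum p = mv = qBr.
p = (1×1.60×10^-19)(0.733)(0.658) = 7.72×10^-20 kg·m/s.

p ≈ 7.72×10^-20 kg·m/s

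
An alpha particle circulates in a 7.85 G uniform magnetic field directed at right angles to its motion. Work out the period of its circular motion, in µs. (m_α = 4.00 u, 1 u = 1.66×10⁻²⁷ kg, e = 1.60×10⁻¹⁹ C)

T ≈ 166 µs

The cyclotron period is independent of speed: T = 2πm/(qB).
T = 2π(6.64×10^-27) / [(2×1.60×10^-19)(7.85×10^-4)] = 1.66×10^-4 s.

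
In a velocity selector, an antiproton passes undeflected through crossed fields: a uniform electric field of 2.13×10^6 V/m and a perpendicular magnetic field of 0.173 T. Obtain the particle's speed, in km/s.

For zero net force, qE = qvB, so v = E/B.
v = (2.13×10^6) / (0.173) = 1.23×10^7 m/s.

v ≈ 12300 km/s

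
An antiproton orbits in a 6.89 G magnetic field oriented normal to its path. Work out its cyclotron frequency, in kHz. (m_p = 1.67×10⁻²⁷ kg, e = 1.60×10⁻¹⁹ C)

f = qB/(2πm) = (1×1.60×10^-19)(6.89×10^-4) / [2π(1.67×10^-27)] = 1.05×10^4 Hz.

f ≈ 10.5 kHz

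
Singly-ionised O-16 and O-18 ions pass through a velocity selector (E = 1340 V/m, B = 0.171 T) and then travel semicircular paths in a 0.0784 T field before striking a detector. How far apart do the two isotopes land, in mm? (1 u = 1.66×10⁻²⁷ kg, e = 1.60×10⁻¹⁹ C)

Δd ≈ 4.15 mm

Both emerge at v = E/B₁ = 7840 m/s.
r = mv/(qB₂), so r₁ = 0.01659 m and r₂ = 0.01867 m, giving Δr = 2.07×10^-3 m.
After a semicircle each ion lands a diameter 2r from the entry slit, so the separation is 2Δr = 4.15×10^-3 m.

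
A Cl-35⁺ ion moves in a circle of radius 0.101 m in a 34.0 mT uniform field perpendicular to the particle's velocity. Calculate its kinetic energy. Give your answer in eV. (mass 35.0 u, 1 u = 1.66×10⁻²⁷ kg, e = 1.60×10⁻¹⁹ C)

v = qBr/m = (1×1.60×10^-19)(0.0340)(0.101) / (5.81×10^-26) = 9460 m/s.
K = ½mv² = 0.5·(5.81×10^-26)·(9460)² = 2.60×10^-18 J = 16.2 eV.

K ≈ 16.2 eV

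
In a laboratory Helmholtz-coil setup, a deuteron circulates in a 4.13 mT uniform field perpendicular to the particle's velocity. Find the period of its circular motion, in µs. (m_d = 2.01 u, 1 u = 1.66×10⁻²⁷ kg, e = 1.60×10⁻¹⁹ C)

The cyclotron period is independent of speed: T = 2πm/(qB).
T = 2π(3.34×10^-27) / [(1×1.60×10^-19)(4.13×10^-3)] = 3.17×10^-5 s.

T ≈ 31.7 µs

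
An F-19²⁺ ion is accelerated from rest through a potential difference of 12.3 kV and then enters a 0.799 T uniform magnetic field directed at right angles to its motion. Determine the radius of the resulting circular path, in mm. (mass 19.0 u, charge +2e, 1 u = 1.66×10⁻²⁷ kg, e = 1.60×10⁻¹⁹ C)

The kinetic energy gained is K = qV = (2×1.60×10^-19)(1.23×10^4) = 3.94×10^-15 J.
v = √(2K/m) = 5.00×10^5 m/s.
r = mv/(qB) = (3.15×10^-26)(5.00×10^5) / [(2×1.60×10^-19)(0.799)] = 0.0616 m.

r ≈ 61.6 mm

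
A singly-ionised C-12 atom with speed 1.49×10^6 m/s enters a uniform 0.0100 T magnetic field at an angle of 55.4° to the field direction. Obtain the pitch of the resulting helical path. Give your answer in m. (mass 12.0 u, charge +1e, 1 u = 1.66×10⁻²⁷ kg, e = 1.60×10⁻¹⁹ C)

pitch ≈ 66.2 m

The velocity component along B is v∥ = v cos55.4° = 8.46×10^5 m/s.
The cyclotron period T = 2πm/(qB) = 7.82×10^-5 s is set by m, q, B alone.
Pitch = v∥·T = (8.46×10^5)(7.82×10^-5) = 66.2 m.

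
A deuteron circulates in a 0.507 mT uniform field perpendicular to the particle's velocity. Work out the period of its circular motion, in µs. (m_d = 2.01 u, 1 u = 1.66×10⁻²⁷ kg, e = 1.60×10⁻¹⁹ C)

The cyclotron period is independent of speed: T = 2πm/(qB).
T = 2π(3.34×10^-27) / [(1×1.60×10^-19)(5.07×10^-4)] = 2.58×10^-4 s.

T ≈ 258 µs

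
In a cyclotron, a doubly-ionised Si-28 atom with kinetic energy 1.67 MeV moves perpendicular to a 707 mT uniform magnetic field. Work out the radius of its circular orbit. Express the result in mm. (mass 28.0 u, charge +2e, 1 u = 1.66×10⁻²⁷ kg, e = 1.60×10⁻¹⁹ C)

r ≈ 697 mm

Convert the energy: K = 1.67 MeV = 2.67×10^-13 J.
v = √(2K/m) = √(2·2.67×10^-13/4.65×10^-26) = 3.39×10^6 m/s.
r = mv/(qB) = (4.65×10^-26)(3.39×10^6) / [(2×1.60×10^-19)(0.707)] = 0.697 m.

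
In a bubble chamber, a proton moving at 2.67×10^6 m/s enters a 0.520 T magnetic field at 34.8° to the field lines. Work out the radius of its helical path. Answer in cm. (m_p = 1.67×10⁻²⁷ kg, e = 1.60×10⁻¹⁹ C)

r ≈ 3.06 cm

Only the perpendicular component v⊥ = v sin34.8° = 1.52×10^6 m/s is bent by the field.
r = m v⊥ /(qB) = (1.67×10^-27)(1.52×10^6) / [(1×1.60×10^-19)(0.520)] = 0.0306 m.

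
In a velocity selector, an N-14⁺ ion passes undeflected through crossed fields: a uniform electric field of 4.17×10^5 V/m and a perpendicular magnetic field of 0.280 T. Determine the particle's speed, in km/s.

For zero net force, qE = qvB, so v = E/B.
v = (4.17×10^5) / (0.280) = 1.49×10^6 m/s.

v ≈ 1490 km/s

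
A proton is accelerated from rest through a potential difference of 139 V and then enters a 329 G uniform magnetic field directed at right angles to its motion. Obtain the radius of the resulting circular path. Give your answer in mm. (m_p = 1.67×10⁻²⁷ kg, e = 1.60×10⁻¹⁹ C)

The kinetic energy gained is K = qV = (1×1.60×10^-19)(139) = 2.22×10^-17 J.
v = √(2K/m) = 1.63×10^5 m/s.
r = mv/(qB) = (1.67×10^-27)(1.63×10^5) / [(1×1.60×10^-19)(0.0329)] = 0.0518 m.

r ≈ 51.8 mm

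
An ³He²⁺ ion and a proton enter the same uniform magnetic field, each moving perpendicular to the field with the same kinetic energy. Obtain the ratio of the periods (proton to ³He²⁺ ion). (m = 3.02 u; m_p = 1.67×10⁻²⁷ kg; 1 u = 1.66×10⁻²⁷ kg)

ratio ≈ 0.666

T = 2πm/(qB) is independent of speed, so T₂/T₁ = (m₂/q₂)/(m₁/q₁).
T_{proton}/T_{³He²⁺ ion} = (1.67×10^-27/1e) / (5.01×10^-27/2e) = 0.666.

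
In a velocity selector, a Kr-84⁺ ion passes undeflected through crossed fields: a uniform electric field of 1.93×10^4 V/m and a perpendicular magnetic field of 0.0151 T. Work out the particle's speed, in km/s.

For zero net force, qE = qvB, so v = E/B.
v = (1.93×10^4) / (0.0151) = 1.28×10^6 m/s.

v ≈ 1280 km/s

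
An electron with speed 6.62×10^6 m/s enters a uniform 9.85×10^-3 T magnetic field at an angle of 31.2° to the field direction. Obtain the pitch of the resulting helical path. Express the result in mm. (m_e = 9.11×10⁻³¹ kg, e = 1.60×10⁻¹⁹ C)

pitch ≈ 20.6 mm

The velocity component along B is v∥ = v cos31.2° = 5.66×10^6 m/s.
The cyclotron period T = 2πm/(qB) = 3.63×10^-9 s is set by m, q, B alone.
Pitch = v∥·T = (5.66×10^6)(3.63×10^-9) = 0.0206 m.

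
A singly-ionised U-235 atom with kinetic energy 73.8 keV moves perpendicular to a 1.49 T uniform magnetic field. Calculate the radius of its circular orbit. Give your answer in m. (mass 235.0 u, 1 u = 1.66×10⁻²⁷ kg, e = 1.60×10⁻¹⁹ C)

Convert the energy: K = 73.8 keV = 1.18×10^-14 J.
v = √(2K/m) = √(2·1.18×10^-14/3.90×10^-25) = 2.46×10^5 m/s.
r = mv/(qB) = (3.90×10^-25)(2.46×10^5) / [(1×1.60×10^-19)(1.49)] = 0.403 m.

r ≈ 0.403 m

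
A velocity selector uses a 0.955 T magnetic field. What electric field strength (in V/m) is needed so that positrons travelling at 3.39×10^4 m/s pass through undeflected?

E ≈ 3.24×10^4 V/m

qE = qvB ⇒ E = vB = (3.39×10^4)(0.955) = 3.24×10^4 V/m.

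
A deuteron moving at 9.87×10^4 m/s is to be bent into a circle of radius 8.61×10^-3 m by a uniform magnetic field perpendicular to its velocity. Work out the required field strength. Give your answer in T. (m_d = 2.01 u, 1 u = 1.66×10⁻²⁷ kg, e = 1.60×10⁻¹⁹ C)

qvB = mv²/r gives B = mv/(qr).
B = (3.34×10^-27)(9.87×10^4) / [(1×1.60×10^-19)(8.61×10^-3)] = 0.239 T.

B ≈ 0.239 T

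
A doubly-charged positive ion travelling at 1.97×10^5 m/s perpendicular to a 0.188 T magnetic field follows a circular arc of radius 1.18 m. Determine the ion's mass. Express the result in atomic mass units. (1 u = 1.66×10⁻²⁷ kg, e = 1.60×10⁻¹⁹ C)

m ≈ 217 u

qvB = mv²/r ⇒ m = qBr/v.
m = (2×1.60×10^-19)(0.188)(1.18) / (1.97×10^5) = 3.60×10^-25 kg = 217 u.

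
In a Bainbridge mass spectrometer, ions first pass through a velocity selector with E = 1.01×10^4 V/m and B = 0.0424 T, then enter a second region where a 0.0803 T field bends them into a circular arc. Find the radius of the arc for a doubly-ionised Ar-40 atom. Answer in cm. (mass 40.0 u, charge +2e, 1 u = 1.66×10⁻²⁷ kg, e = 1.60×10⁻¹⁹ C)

r ≈ 61.6 cm

The selector passes v = E/B = 1.01×10^4/0.0424 = 2.38×10^5 m/s.
In the deflection region, r = mv/(qB₂) = (6.64×10^-26)(2.38×10^5) / [(2×1.60×10^-19)(0.0803)] = 0.616 m.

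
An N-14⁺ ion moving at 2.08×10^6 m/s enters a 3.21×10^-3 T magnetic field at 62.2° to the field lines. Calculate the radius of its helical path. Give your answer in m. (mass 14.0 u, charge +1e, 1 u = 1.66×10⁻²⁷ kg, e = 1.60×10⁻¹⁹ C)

Only the perpendicular component v⊥ = v sin62.2° = 1.84×10^6 m/s is bent by the field.
r = m v⊥ /(qB) = (2.32×10^-26)(1.84×10^6) / [(1×1.60×10^-19)(3.21×10^-3)] = 83.3 m.

r ≈ 83.3 m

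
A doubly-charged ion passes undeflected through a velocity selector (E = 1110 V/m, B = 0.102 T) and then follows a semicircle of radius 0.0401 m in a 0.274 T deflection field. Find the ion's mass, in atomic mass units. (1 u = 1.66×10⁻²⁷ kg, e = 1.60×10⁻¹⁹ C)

v = E/B₁ = 1.09×10^4 m/s.
From r = mv/(qB₂), m = qB₂r/v = (2×1.60×10^-19)(0.274)(0.0401) / (1.09×10^4) = 3.23×10^-25 kg.
In atomic mass units: m = 3.23×10^-25 / 1.66×10^-27 = 195 u.

m ≈ 195 u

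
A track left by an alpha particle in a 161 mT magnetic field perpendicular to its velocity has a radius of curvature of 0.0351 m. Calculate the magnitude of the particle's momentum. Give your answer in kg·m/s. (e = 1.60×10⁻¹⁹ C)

p ≈ 1.81×10^-21 kg·m/s

Since qvB = mv²/r, the momentum p = mv = qBr.
p = (2×1.60×10^-19)(0.161)(0.0351) = 1.81×10^-21 kg·m/s.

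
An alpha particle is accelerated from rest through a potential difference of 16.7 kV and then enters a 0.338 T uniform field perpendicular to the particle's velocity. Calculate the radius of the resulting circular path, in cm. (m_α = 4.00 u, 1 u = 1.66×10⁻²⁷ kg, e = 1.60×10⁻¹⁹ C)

r ≈ 7.79 cm

The kinetic energy gained is K = qV = (2×1.60×10^-19)(1.67×10^4) = 5.34×10^-15 J.
v = √(2K/m) = 1.27×10^6 m/s.
r = mv/(qB) = (6.64×10^-27)(1.27×10^6) / [(2×1.60×10^-19)(0.338)] = 0.0779 m.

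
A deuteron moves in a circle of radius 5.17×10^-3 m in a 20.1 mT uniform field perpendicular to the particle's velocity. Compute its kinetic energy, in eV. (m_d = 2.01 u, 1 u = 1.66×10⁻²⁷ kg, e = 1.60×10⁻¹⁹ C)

K ≈ 0.259 eV

v = qBr/m = (1×1.60×10^-19)(0.0201)(5.17×10^-3) / (3.34×10^-27) = 4980 m/s.
K = ½mv² = 0.5·(3.34×10^-27)·(4980)² = 4.14×10^-20 J = 0.259 eV.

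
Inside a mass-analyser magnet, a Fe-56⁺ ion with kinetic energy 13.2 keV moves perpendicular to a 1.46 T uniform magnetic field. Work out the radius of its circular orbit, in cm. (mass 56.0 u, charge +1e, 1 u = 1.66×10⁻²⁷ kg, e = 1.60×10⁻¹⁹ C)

r ≈ 8.48 cm

Convert the energy: K = 13.2 keV = 2.11×10^-15 J.
v = √(2K/m) = √(2·2.11×10^-15/9.30×10^-26) = 2.13×10^5 m/s.
r = mv/(qB) = (9.30×10^-26)(2.13×10^5) / [(1×1.60×10^-19)(1.46)] = 0.0848 m.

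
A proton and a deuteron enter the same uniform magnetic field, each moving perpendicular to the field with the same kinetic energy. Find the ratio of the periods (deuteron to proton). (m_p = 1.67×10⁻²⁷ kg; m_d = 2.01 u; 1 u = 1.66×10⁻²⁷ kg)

ratio ≈ 2.00

T = 2πm/(qB) is independent of speed, so T₂/T₁ = (m₂/q₂)/(m₁/q₁).
T_{deuteron}/T_{proton} = (3.34×10^-27/1e) / (1.67×10^-27/1e) = 2.00.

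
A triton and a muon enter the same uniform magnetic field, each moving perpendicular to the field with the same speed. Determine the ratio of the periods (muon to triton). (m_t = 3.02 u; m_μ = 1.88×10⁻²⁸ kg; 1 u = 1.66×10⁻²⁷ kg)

T = 2πm/(qB) is independent of speed, so T₂/T₁ = (m₂/q₂)/(m₁/q₁).
T_{muon}/T_{triton} = (1.88×10^-28/1e) / (5.01×10^-27/1e) = 0.0375.

ratio ≈ 0.0375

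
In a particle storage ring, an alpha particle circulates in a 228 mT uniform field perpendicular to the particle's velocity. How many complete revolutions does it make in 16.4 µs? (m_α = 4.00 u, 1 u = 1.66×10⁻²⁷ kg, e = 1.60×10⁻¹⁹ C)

N = 28

T = 2πm/(qB) = 2π(6.64×10^-27) / [(2×1.60×10^-19)(0.228)] = 5.7182×10^-7 s.
N = t/T = 1.64×10^-5 / 5.7182×10^-7 ≈ 28.68, so 28 complete revolutions.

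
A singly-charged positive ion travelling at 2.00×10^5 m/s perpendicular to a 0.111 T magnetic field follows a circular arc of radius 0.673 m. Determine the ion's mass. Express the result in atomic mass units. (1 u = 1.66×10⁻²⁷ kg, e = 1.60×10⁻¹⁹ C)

m ≈ 36.0 u

qvB = mv²/r ⇒ m = qBr/v.
m = (1×1.60×10^-19)(0.111)(0.673) / (2.00×10^5) = 5.98×10^-26 kg = 36.0 u.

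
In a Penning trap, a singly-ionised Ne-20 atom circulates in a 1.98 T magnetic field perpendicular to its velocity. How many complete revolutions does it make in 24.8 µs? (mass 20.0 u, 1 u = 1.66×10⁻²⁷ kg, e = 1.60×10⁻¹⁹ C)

T = 2πm/(qB) = 2π(3.32×10^-26) / [(1×1.60×10^-19)(1.98)] = 6.5847×10^-7 s.
N = t/T = 2.48×10^-5 / 6.5847×10^-7 ≈ 37.66, so 37 complete revolutions.

N = 37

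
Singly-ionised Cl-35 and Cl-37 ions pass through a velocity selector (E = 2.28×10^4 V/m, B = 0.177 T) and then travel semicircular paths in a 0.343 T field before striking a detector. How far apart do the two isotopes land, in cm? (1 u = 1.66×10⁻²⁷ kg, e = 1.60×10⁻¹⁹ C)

Both emerge at v = E/B₁ = 1.29×10^5 m/s.
r = mv/(qB₂), so r₁ = 0.13637 m and r₂ = 0.14416 m, giving Δr = 7.79×10^-3 m.
After a semicircle each ion lands a diameter 2r from the entry slit, so the separation is 2Δr = 0.0156 m.

Δd ≈ 1.56 cm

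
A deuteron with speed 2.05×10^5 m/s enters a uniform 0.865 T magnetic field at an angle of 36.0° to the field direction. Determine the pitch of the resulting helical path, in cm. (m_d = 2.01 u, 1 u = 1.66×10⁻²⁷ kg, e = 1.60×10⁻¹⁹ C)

pitch ≈ 2.51 cm

The velocity component along B is v∥ = v cos36.0° = 1.66×10^5 m/s.
The cyclotron period T = 2πm/(qB) = 1.51×10^-7 s is set by m, q, B alone.
Pitch = v∥·T = (1.66×10^5)(1.51×10^-7) = 0.0251 m.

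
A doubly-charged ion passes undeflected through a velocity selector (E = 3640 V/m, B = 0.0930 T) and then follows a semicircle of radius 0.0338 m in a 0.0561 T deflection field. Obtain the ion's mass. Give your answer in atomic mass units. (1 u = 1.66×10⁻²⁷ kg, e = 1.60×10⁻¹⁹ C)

m ≈ 9.34 u

v = E/B₁ = 3.91×10^4 m/s.
From r = mv/(qB₂), m = qB₂r/v = (2×1.60×10^-19)(0.0561)(0.0338) / (3.91×10^4) = 1.55×10^-26 kg.
In atomic mass units: m = 1.55×10^-26 / 1.66×10^-27 = 9.34 u.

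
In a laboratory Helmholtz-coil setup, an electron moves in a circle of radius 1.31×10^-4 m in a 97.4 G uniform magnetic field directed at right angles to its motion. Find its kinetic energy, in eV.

K ≈ 0.143 eV

v = qBr/m = (1×1.60×10^-19)(9.74×10^-3)(1.31×10^-4) / (9.11×10^-31) = 2.24×10^5 m/s.
K = ½mv² = 0.5·(9.11×10^-31)·(2.24×10^5)² = 2.29×10^-20 J = 0.143 eV.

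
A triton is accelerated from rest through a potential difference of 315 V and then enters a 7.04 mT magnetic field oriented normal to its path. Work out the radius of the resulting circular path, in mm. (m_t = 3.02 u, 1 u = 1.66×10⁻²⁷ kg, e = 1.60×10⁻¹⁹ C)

The kinetic energy gained is K = qV = (1×1.60×10^-19)(315) = 5.04×10^-17 J.
v = √(2K/m) = 1.42×10^5 m/s.
r = mv/(qB) = (5.01×10^-27)(1.42×10^5) / [(1×1.60×10^-19)(7.04×10^-3)] = 0.631 m.

r ≈ 631 mm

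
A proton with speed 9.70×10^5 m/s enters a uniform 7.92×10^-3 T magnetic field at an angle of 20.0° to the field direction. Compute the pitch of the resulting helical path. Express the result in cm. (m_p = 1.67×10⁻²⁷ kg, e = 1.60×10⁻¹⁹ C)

pitch ≈ 755 cm

The velocity component along B is v∥ = v cos20.0° = 9.12×10^5 m/s.
The cyclotron period T = 2πm/(qB) = 8.28×10^-6 s is set by m, q, B alone.
Pitch = v∥·T = (9.12×10^5)(8.28×10^-6) = 7.55 m.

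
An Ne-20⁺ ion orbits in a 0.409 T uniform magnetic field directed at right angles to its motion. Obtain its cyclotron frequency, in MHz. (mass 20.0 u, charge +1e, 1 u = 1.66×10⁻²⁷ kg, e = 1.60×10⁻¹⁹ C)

f = qB/(2πm) = (1×1.60×10^-19)(0.409) / [2π(3.32×10^-26)] = 3.14×10^5 Hz.

f ≈ 0.314 MHz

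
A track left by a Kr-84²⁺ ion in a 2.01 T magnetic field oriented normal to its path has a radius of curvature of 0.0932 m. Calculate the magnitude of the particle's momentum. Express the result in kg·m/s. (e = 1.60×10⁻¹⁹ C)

p ≈ 5.99×10^-20 kg·m/s

Since qvB = mv²/r, the momentum p = mv = qBr.
p = (2×1.60×10^-19)(2.01)(0.0932) = 5.99×10^-20 kg·m/s.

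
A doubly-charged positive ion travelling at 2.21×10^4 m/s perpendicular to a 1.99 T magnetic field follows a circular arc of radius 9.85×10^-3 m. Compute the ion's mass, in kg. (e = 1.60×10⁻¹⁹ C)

m ≈ 2.84×10^-25 kg

qvB = mv²/r ⇒ m = qBr/v.
m = (2×1.60×10^-19)(1.99)(9.85×10^-3) / (2.21×10^4) = 2.84×10^-25 kg.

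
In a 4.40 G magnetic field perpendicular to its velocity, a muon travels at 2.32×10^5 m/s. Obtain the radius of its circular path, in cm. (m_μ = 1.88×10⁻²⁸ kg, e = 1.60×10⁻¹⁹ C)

r ≈ 62.0 cm

The magnetic force provides the centripetal force: qvB = mv²/r, so r = mv/(qB).
r = (1.88×10^-28 kg)(2.32×10^5 m/s) / [(1×1.60×10^-19 C)(4.40×10^-4 T)] = 0.620 m.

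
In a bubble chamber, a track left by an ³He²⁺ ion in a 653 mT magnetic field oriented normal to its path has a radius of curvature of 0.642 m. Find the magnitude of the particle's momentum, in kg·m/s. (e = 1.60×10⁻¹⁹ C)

Since qvB = mv²/r, the momentum p = mv = qBr.
p = (2×1.60×10^-19)(0.653)(0.642) = 1.34×10^-19 kg·m/s.

p ≈ 1.34×10^-19 kg·m/s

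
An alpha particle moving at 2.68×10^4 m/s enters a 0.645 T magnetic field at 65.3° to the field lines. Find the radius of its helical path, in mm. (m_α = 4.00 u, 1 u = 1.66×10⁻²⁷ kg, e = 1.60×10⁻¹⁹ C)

r ≈ 0.783 mm

Only the perpendicular component v⊥ = v sin65.3° = 2.43×10^4 m/s is bent by the field.
r = m v⊥ /(qB) = (6.64×10^-27)(2.43×10^4) / [(2×1.60×10^-19)(0.645)] = 7.83×10^-4 m.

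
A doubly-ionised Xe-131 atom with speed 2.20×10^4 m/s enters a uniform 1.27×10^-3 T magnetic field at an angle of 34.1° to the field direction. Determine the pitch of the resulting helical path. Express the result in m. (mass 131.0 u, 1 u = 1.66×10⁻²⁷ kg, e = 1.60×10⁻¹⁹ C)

The velocity component along B is v∥ = v cos34.1° = 1.82×10^4 m/s.
The cyclotron period T = 2πm/(qB) = 3.36×10^-3 s is set by m, q, B alone.
Pitch = v∥·T = (1.82×10^4)(3.36×10^-3) = 61.2 m.

pitch ≈ 61.2 m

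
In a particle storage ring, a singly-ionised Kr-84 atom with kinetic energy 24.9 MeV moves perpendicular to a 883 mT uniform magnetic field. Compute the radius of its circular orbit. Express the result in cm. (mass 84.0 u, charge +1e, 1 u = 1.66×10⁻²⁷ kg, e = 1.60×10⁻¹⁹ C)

Convert the energy: K = 24.9 MeV = 3.98×10^-12 J.
v = √(2K/m) = √(2·3.98×10^-12/1.39×10^-25) = 7.56×10^6 m/s.
r = mv/(qB) = (1.39×10^-25)(7.56×10^6) / [(1×1.60×10^-19)(0.883)] = 7.46 m.

r ≈ 746 cm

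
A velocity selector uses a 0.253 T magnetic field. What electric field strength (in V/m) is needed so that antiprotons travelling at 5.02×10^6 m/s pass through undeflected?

E ≈ 1.27×10^6 V/m

qE = qvB ⇒ E = vB = (5.02×10^6)(0.253) = 1.27×10^6 V/m.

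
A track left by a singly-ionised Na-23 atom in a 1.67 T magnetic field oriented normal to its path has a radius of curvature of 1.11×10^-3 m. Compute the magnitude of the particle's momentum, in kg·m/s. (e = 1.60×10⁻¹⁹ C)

p ≈ 2.97×10^-22 kg·m/s

Since qvB = mv²/r, the momentum p = mv = qBr.
p = (1×1.60×10^-19)(1.67)(1.11×10^-3) = 2.97×10^-22 kg·m/s.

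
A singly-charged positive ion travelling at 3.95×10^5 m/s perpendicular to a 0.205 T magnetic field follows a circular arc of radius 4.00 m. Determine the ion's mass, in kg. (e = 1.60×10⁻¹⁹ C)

qvB = mv²/r ⇒ m = qBr/v.
m = (1×1.60×10^-19)(0.205)(4.00) / (3.95×10^5) = 3.32×10^-25 kg.

m ≈ 3.32×10^-25 kg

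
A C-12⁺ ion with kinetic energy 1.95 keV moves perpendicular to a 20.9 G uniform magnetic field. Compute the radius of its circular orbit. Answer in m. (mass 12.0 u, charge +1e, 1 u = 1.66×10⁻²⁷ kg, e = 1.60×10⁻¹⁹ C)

r ≈ 10.5 m

Convert the energy: K = 1.95 keV = 3.12×10^-16 J.
v = √(2K/m) = √(2·3.12×10^-16/1.99×10^-26) = 1.77×10^5 m/s.
r = mv/(qB) = (1.99×10^-26)(1.77×10^5) / [(1×1.60×10^-19)(2.09×10^-3)] = 10.5 m.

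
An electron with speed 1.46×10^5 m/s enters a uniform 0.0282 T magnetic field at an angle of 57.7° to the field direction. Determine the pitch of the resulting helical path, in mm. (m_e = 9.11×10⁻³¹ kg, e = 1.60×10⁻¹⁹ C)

The velocity component along B is v∥ = v cos57.7° = 7.80×10^4 m/s.
The cyclotron period T = 2πm/(qB) = 1.27×10^-9 s is set by m, q, B alone.
Pitch = v∥·T = (7.80×10^4)(1.27×10^-9) = 9.90×10^-5 m.

pitch ≈ 0.0990 mm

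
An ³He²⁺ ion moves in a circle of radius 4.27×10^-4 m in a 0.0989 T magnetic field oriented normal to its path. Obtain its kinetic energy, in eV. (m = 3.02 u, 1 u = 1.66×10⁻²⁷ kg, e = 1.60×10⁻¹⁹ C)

K ≈ 0.114 eV

v = qBr/m = (2×1.60×10^-19)(0.0989)(4.27×10^-4) / (5.01×10^-27) = 2700 m/s.
K = ½mv² = 0.5·(5.01×10^-27)·(2700)² = 1.82×10^-20 J = 0.114 eV.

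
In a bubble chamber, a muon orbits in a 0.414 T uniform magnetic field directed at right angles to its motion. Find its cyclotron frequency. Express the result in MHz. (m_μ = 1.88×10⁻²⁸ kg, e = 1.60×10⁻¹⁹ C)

f ≈ 56.1 MHz

f = qB/(2πm) = (1×1.60×10^-19)(0.414) / [2π(1.88×10^-28)] = 5.61×10^7 Hz.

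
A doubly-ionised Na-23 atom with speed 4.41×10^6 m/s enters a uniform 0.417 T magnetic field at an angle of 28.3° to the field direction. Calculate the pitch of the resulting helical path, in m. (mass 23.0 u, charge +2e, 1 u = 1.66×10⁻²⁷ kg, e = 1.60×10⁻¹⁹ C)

The velocity component along B is v∥ = v cos28.3° = 3.88×10^6 m/s.
The cyclotron period T = 2πm/(qB) = 1.80×10^-6 s is set by m, q, B alone.
Pitch = v∥·T = (3.88×10^6)(1.80×10^-6) = 6.98 m.

pitch ≈ 6.98 m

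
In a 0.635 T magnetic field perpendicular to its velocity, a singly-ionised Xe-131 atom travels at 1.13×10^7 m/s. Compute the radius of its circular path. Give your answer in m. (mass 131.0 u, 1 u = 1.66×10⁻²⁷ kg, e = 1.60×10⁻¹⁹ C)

The magnetic force provides the centripetal force: qvB = mv²/r, so r = mv/(qB).
r = (2.17×10^-25 kg)(1.13×10^7 m/s) / [(1×1.60×10^-19 C)(0.635 T)] = 24.2 m.

r ≈ 24.2 m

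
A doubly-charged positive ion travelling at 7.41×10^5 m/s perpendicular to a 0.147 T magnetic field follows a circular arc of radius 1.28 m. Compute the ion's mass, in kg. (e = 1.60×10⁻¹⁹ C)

m ≈ 8.13×10^-26 kg

qvB = mv²/r ⇒ m = qBr/v.
m = (2×1.60×10^-19)(0.147)(1.28) / (7.41×10^5) = 8.13×10^-26 kg.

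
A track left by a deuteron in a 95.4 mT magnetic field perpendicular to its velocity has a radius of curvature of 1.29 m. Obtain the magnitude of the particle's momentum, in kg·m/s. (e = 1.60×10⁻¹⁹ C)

Since qvB = mv²/r, the momentum p = mv = qBr.
p = (1×1.60×10^-19)(0.0954)(1.29) = 1.97×10^-20 kg·m/s.

p ≈ 1.97×10^-20 kg·m/s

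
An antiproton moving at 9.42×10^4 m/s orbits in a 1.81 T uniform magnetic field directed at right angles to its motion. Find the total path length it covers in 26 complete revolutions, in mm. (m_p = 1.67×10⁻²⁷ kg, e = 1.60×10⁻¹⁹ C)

L ≈ 88.7 mm

r = mv/(qB) = 5.43×10^-4 m, so one revolution covers 2πr = 3.41×10^-3 m.
In 26 revolutions: L = 26·2πr = 0.0887 m.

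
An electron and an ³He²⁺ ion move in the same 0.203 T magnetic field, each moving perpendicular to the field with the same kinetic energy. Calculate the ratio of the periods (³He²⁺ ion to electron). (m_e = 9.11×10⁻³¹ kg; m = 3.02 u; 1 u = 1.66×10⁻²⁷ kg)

T = 2πm/(qB) is independent of speed, so T₂/T₁ = (m₂/q₂)/(m₁/q₁).
T_{³He²⁺ ion}/T_{electron} = (5.01×10^-27/2e) / (9.11×10^-31/1e) = 2750.

ratio ≈ 2750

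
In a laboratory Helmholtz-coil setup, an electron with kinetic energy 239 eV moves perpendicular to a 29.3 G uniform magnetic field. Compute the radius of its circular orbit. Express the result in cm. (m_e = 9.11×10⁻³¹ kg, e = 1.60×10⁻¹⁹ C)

Convert the energy: K = 239 eV = 3.82×10^-17 J.
v = √(2K/m) = √(2·3.82×10^-17/9.11×10^-31) = 9.16×10^6 m/s.
r = mv/(qB) = (9.11×10^-31)(9.16×10^6) / [(1×1.60×10^-19)(2.93×10^-3)] = 0.0178 m.

r ≈ 1.78 cm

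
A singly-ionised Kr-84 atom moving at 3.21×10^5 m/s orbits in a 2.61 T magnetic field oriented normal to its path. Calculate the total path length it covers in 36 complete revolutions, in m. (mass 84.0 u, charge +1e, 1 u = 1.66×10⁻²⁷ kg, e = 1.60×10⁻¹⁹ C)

L ≈ 24.2 m

r = mv/(qB) = 0.107 m, so one revolution covers 2πr = 0.673 m.
In 36 revolutions: L = 36·2πr = 24.2 m.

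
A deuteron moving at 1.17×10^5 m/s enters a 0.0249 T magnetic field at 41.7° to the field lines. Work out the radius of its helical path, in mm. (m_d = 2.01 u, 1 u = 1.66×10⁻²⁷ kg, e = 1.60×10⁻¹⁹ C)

Only the perpendicular component v⊥ = v sin41.7° = 7.78×10^4 m/s is bent by the field.
r = m v⊥ /(qB) = (3.34×10^-27)(7.78×10^4) / [(1×1.60×10^-19)(0.0249)] = 0.0652 m.

r ≈ 65.2 mm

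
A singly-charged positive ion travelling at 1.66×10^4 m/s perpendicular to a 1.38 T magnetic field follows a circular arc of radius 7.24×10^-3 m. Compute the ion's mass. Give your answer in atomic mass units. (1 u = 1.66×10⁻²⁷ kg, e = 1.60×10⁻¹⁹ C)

m ≈ 58.0 u

qvB = mv²/r ⇒ m = qBr/v.
m = (1×1.60×10^-19)(1.38)(7.24×10^-3) / (1.66×10^4) = 9.63×10^-26 kg = 58.0 u.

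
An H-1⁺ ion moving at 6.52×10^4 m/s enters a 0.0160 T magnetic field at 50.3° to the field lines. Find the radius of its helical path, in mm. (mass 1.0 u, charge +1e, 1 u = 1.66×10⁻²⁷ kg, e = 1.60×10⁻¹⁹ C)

Only the perpendicular component v⊥ = v sin50.3° = 5.02×10^4 m/s is bent by the field.
r = m v⊥ /(qB) = (1.66×10^-27)(5.02×10^4) / [(1×1.60×10^-19)(0.0160)] = 0.0325 m.

r ≈ 32.5 mm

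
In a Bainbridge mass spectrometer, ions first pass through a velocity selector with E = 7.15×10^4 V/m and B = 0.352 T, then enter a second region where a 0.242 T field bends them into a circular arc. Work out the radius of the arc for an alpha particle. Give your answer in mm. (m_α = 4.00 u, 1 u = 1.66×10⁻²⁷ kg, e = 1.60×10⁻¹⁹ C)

r ≈ 17.4 mm

The selector passes v = E/B = 7.15×10^4/0.352 = 2.03×10^5 m/s.
In the deflection region, r = mv/(qB₂) = (6.64×10^-27)(2.03×10^5) / [(2×1.60×10^-19)(0.242)] = 0.0174 m.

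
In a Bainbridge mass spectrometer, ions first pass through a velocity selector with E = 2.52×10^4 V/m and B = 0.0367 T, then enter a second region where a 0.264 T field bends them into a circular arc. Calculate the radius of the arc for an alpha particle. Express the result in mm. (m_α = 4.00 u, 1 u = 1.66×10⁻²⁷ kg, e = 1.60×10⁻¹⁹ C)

r ≈ 54.0 mm

The selector passes v = E/B = 2.52×10^4/0.0367 = 6.87×10^5 m/s.
In the deflection region, r = mv/(qB₂) = (6.64×10^-27)(6.87×10^5) / [(2×1.60×10^-19)(0.264)] = 0.0540 m.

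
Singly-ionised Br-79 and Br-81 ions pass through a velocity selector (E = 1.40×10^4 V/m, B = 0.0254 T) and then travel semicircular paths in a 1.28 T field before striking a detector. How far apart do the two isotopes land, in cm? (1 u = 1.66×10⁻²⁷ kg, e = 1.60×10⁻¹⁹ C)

Δd ≈ 1.79 cm

Both emerge at v = E/B₁ = 5.51×10^5 m/s.
r = mv/(qB₂), so r₁ = 0.35294 m and r₂ = 0.36187 m, giving Δr = 8.94×10^-3 m.
After a semicircle each ion lands a diameter 2r from the entry slit, so the separation is 2Δr = 0.0179 m.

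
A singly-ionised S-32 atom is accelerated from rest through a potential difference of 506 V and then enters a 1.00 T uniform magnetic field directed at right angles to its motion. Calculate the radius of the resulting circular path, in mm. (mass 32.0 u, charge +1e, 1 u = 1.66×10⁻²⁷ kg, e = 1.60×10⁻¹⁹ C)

The kinetic energy gained is K = qV = (1×1.60×10^-19)(506) = 8.10×10^-17 J.
v = √(2K/m) = 5.52×10^4 m/s.
r = mv/(qB) = (5.31×10^-26)(5.52×10^4) / [(1×1.60×10^-19)(1.00)] = 0.0183 m.

r ≈ 18.3 mm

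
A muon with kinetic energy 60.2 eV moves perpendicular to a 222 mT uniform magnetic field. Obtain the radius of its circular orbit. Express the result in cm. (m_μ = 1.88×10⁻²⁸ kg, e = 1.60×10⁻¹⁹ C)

r ≈ 0.169 cm

Convert the energy: K = 60.2 eV = 9.63×10^-18 J.
v = √(2K/m) = √(2·9.63×10^-18/1.88×10^-28) = 3.20×10^5 m/s.
r = mv/(qB) = (1.88×10^-28)(3.20×10^5) / [(1×1.60×10^-19)(0.222)] = 1.69×10^-3 m.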